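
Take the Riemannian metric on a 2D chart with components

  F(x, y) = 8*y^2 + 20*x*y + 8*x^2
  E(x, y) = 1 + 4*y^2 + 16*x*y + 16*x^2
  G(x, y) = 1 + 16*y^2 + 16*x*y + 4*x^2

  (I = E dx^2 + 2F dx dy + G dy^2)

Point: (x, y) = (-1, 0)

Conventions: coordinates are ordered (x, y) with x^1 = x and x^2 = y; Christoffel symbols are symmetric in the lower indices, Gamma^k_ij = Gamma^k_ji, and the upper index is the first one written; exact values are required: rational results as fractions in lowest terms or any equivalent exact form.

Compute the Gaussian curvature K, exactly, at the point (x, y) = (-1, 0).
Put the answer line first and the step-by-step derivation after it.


Answer: K = 4/147

E = 17, F = 8, G = 5, EG - F^2 = 21 at the point
E_x = -32, E_y = -16, F_x = -16, F_y = -20, G_x = -8, G_y = -16
E_yy = 8, F_xy = 20, G_xx = 8
Evaluate Brioschi's two determinant matrices M1, M2 and divide by (EG - F^2)^2.
M1 = [[-E_yy/2 + F_xy - G_xx/2, E_x/2, F_x - E_y/2], [F_y - G_x/2, E, F], [G_y/2, F, G]] = [[12, -16, -8], [-16, 17, 8], [-8, 8, 5]]; det M1 = -68
M2 = [[0, E_y/2, G_x/2], [E_y/2, E, F], [G_x/2, F, G]] = [[0, -8, -4], [-8, 17, 8], [-4, 8, 5]]; det M2 = -80
det M1 - det M2 = 12; K = 12 / (21)^2 = 4/147


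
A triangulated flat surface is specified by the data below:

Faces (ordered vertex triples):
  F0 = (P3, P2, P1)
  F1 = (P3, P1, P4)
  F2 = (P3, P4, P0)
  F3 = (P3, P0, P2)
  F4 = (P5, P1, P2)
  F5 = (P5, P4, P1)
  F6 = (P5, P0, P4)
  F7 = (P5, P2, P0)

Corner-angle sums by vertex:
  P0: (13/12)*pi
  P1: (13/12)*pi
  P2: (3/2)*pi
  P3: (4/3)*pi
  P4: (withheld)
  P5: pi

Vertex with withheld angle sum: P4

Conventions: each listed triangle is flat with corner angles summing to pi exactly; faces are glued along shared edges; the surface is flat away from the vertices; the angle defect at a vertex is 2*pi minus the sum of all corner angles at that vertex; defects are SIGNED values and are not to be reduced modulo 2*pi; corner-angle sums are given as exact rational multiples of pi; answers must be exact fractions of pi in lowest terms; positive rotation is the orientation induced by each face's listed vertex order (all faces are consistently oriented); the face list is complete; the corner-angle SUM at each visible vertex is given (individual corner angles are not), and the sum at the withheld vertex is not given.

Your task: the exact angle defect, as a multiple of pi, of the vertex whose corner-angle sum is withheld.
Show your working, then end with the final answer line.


V = 6, E = 12, F = 8; chi = V - E + F = 2
Gauss-Bonnet: total defect = 2*pi*chi = 4*pi; visible defects sum to 4*pi

Answer: defect(P4) = 0


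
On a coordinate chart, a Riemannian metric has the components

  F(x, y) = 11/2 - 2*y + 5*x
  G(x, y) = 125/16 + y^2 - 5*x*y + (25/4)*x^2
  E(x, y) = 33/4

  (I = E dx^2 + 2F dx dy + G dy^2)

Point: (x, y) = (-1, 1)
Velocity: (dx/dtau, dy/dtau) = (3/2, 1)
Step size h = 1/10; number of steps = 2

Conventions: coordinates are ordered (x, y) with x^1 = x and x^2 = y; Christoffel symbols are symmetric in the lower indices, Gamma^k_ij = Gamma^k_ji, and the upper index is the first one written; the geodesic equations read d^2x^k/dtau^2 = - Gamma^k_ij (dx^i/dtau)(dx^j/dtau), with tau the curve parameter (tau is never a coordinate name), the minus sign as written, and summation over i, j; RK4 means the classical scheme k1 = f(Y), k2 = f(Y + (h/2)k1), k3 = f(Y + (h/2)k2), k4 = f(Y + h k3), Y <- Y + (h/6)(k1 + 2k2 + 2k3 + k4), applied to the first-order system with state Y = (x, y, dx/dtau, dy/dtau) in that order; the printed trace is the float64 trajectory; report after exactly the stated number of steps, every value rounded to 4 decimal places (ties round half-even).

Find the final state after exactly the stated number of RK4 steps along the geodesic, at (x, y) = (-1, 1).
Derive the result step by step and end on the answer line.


f(Y) = (dx/dtau, dy/dtau, -Gamma^x_ij Y'^i Y'^j, -Gamma^y_ij Y'^i Y'^j) with the Gammas evaluated at the stage position; h = 0.100000; intermediate values shown to 6 dp
step 0: x = -1.0000, y = 1.0000, dx/dtau = 1.5000, dy/dtau = 1.0000
step 1:
  k1: at (x, y) = (-1.000000, 1.000000), (dx/dtau, dy/dtau) = (1.500000, 1.000000); Gamma_xxx = 0.045937, Gamma_xxy = -0.080390, Gamma_xyy = 0.861614, Gamma_yxx = 0.252656, Gamma_yxy = -0.442148, Gamma_yyy = 0.238875; k1 = (1.500000, 1.000000, -0.723801, 0.519093)
  k2: at (x, y) = (-0.925000, 1.050000), (dx/dtau, dy/dtau) = (1.463810, 1.025955); Gamma_xxx = 0.039205, Gamma_xxy = -0.065913, Gamma_xyy = 0.810339, Gamma_yxx = 0.264033, Gamma_yxy = -0.443906, Gamma_yyy = 0.227794; k2 = (1.463810, 1.025955, -0.738978, 0.527792)
  k3: at (x, y) = (-0.926810, 1.051298), (dx/dtau, dy/dtau) = (1.463051, 1.026390); Gamma_xxx = 0.039503, Gamma_xxy = -0.066530, Gamma_xyy = 0.812495, Gamma_yxx = 0.263536, Gamma_yxy = -0.443837, Gamma_yyy = 0.228263; k3 = (1.463051, 1.026390, -0.740691, 0.528412)
  k4: at (x, y) = (-0.853695, 1.102639), (dx/dtau, dy/dtau) = (1.425931, 1.052841); Gamma_xxx = 0.032471, Gamma_xxy = -0.052552, Gamma_xyy = 0.764138, Gamma_yxx = 0.275104, Gamma_yxy = -0.445239, Gamma_yyy = 0.217659; k4 = (1.425931, 1.052841, -0.755259, 0.536223)
  Y <- Y + (h/6)(k1 + 2k2 + 2k3 + k4): x = -0.8537, y = 1.1026, dx/dtau = 1.4260, dy/dtau = 1.0528
step 2:
  k1: at (x, y) = (-0.853672, 1.102625), (dx/dtau, dy/dtau) = (1.426027, 1.052795); Gamma_xxx = 0.032467, Gamma_xxy = -0.052544, Gamma_xyy = 0.764112, Gamma_yxx = 0.275110, Gamma_yxy = -0.445240, Gamma_yyy = 0.217654; k1 = (1.426027, 1.052795, -0.755177, 0.536196)
  k2: at (x, y) = (-0.782371, 1.155265), (dx/dtau, dy/dtau) = (1.388268, 1.079605); Gamma_xxx = 0.025120, Gamma_xxy = -0.039077, Gamma_xyy = 0.718534, Gamma_yxx = 0.286882, Gamma_yxy = -0.446273, Gamma_yyy = 0.207538; k2 = (1.388268, 1.079605, -0.768764, 0.542931)
  k3: at (x, y) = (-0.784259, 1.156606), (dx/dtau, dy/dtau) = (1.387588, 1.079942); Gamma_xxx = 0.025489, Gamma_xxy = -0.039728, Gamma_xyy = 0.720719, Gamma_yxx = 0.286297, Gamma_yxy = -0.446230, Gamma_yyy = 0.208025; k3 = (1.387588, 1.079942, -0.770566, 0.543515)
  k4: at (x, y) = (-0.714914, 1.210620), (dx/dtau, dy/dtau) = (1.348970, 1.107147); Gamma_xxx = 0.017918, Gamma_xxy = -0.026858, Gamma_xyy = 0.677958, Gamma_yxx = 0.298149, Gamma_yxy = -0.446911, Gamma_yyy = 0.198456; k4 = (1.348970, 1.107147, -0.783403, 0.549121)
  Y <- Y + (h/6)(k1 + 2k2 + 2k3 + k4): x = -0.7149, y = 1.2106, dx/dtau = 1.3491, dy/dtau = 1.1071

Answer: x = -0.7149, y = 1.2106, dx/dtau = 1.3491, dy/dtau = 1.1071


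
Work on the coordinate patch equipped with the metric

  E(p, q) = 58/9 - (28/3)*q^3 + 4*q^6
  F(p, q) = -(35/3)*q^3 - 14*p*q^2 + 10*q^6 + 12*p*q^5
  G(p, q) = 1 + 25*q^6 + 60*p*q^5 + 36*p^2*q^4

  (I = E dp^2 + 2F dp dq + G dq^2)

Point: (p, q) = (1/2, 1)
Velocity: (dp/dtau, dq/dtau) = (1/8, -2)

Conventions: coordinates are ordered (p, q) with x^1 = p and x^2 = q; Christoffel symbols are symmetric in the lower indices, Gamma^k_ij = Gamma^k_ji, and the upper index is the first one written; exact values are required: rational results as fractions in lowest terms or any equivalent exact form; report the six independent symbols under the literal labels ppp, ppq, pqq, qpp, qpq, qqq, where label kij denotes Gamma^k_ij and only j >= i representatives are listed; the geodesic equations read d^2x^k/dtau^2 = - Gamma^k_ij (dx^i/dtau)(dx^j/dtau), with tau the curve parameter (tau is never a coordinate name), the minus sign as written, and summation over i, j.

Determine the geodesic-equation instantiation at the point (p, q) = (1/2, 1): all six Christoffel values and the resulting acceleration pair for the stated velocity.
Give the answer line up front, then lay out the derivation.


Answer: Gamma_ppp = 0, Gamma_ppq = -9/293, Gamma_pqq = -63/586, Gamma_qpp = 0, Gamma_qpq = 216/293, Gamma_qqq = 756/293; accelerations (d^2p/dtau^2, d^2q/dtau^2) = (243/586, -2916/293)

E = 10/9, F = -8/3, G = 65 at the point
E_p = 0, E_q = -4, F_p = -2, F_q = 41, G_p = 96, G_q = 336
EG - F^2 = 586/9;  g^inv = (9/586) * [[65, 8/3], [8/3, 10/9]]
first-kind symbols [ij,l] = (1/2)(d_i g_jl + d_j g_il - d_l g_ij): [pp,p] = E_p/2 = 0, [pp,q] = F_p - E_q/2 = 0, [pq,p] = E_q/2 = -2, [pq,q] = G_p/2 = 48, [qq,p] = F_q - G_p/2 = -7, [qq,q] = G_q/2 = 168
Gamma^p_ij = (G*[ij,p] - F*[ij,q])/(EG - F^2), Gamma^q_ij = (E*[ij,q] - F*[ij,p])/(EG - F^2)
Gamma_ppp = 0, Gamma_ppq = -9/293, Gamma_pqq = -63/586, Gamma_qpp = 0, Gamma_qpq = 216/293, Gamma_qqq = 756/293
d^2p/dtau^2 = -(Gamma_ppp*(1/8)^2 + 2*Gamma_ppq*(1/8)*(-2) + Gamma_pqq*(-2)^2) = 243/586
d^2q/dtau^2 = -(Gamma_qpp*(1/8)^2 + 2*Gamma_qpq*(1/8)*(-2) + Gamma_qqq*(-2)^2) = -2916/293


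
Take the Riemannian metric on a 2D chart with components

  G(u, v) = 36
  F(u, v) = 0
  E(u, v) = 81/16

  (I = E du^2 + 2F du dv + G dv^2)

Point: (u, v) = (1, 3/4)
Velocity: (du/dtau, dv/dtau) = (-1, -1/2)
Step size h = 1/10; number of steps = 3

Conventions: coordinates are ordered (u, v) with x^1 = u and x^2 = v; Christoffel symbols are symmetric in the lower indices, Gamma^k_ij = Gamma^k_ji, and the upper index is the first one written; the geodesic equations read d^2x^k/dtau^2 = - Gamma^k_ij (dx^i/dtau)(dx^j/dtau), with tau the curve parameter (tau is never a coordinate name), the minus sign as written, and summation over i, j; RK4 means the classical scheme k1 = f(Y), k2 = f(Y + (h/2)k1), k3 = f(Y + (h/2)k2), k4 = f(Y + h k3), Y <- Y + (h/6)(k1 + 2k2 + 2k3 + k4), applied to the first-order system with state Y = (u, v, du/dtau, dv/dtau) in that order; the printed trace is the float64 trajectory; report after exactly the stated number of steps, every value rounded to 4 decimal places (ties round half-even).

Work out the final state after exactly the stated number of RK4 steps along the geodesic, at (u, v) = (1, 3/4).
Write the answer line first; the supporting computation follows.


Answer: u = 0.7000, v = 0.6000, du/dtau = -1.0000, dv/dtau = -0.5000

f(Y) = (du/dtau, dv/dtau, -Gamma^u_ij Y'^i Y'^j, -Gamma^v_ij Y'^i Y'^j) with the Gammas evaluated at the stage position; h = 0.100000; intermediate values shown to 6 dp
step 0: u = 1.0000, v = 0.7500, du/dtau = -1.0000, dv/dtau = -0.5000
step 1:
  k1: at (u, v) = (1.000000, 0.750000), (du/dtau, dv/dtau) = (-1.000000, -0.500000); Gamma_uuu = 0.000000, Gamma_uuv = 0.000000, Gamma_uvv = 0.000000, Gamma_vuu = 0.000000, Gamma_vuv = 0.000000, Gamma_vvv = 0.000000; k1 = (-1.000000, -0.500000, 0.000000, 0.000000)
  k2: at (u, v) = (0.950000, 0.725000), (du/dtau, dv/dtau) = (-1.000000, -0.500000); Gamma_uuu = 0.000000, Gamma_uuv = 0.000000, Gamma_uvv = 0.000000, Gamma_vuu = 0.000000, Gamma_vuv = 0.000000, Gamma_vvv = 0.000000; k2 = (-1.000000, -0.500000, 0.000000, 0.000000)
  k3: at (u, v) = (0.950000, 0.725000), (du/dtau, dv/dtau) = (-1.000000, -0.500000); Gamma_uuu = 0.000000, Gamma_uuv = 0.000000, Gamma_uvv = 0.000000, Gamma_vuu = 0.000000, Gamma_vuv = 0.000000, Gamma_vvv = 0.000000; k3 = (-1.000000, -0.500000, 0.000000, 0.000000)
  k4: at (u, v) = (0.900000, 0.700000), (du/dtau, dv/dtau) = (-1.000000, -0.500000); Gamma_uuu = 0.000000, Gamma_uuv = 0.000000, Gamma_uvv = 0.000000, Gamma_vuu = 0.000000, Gamma_vuv = 0.000000, Gamma_vvv = 0.000000; k4 = (-1.000000, -0.500000, 0.000000, 0.000000)
  Y <- Y + (h/6)(k1 + 2k2 + 2k3 + k4): u = 0.9000, v = 0.7000, du/dtau = -1.0000, dv/dtau = -0.5000
step 2:
  k1: at (u, v) = (0.900000, 0.700000), (du/dtau, dv/dtau) = (-1.000000, -0.500000); Gamma_uuu = 0.000000, Gamma_uuv = 0.000000, Gamma_uvv = 0.000000, Gamma_vuu = 0.000000, Gamma_vuv = 0.000000, Gamma_vvv = 0.000000; k1 = (-1.000000, -0.500000, 0.000000, 0.000000)
  k2: at (u, v) = (0.850000, 0.675000), (du/dtau, dv/dtau) = (-1.000000, -0.500000); Gamma_uuu = 0.000000, Gamma_uuv = 0.000000, Gamma_uvv = 0.000000, Gamma_vuu = 0.000000, Gamma_vuv = 0.000000, Gamma_vvv = 0.000000; k2 = (-1.000000, -0.500000, 0.000000, 0.000000)
  k3: at (u, v) = (0.850000, 0.675000), (du/dtau, dv/dtau) = (-1.000000, -0.500000); Gamma_uuu = 0.000000, Gamma_uuv = 0.000000, Gamma_uvv = 0.000000, Gamma_vuu = 0.000000, Gamma_vuv = 0.000000, Gamma_vvv = 0.000000; k3 = (-1.000000, -0.500000, 0.000000, 0.000000)
  k4: at (u, v) = (0.800000, 0.650000), (du/dtau, dv/dtau) = (-1.000000, -0.500000); Gamma_uuu = 0.000000, Gamma_uuv = 0.000000, Gamma_uvv = 0.000000, Gamma_vuu = 0.000000, Gamma_vuv = 0.000000, Gamma_vvv = 0.000000; k4 = (-1.000000, -0.500000, 0.000000, 0.000000)
  Y <- Y + (h/6)(k1 + 2k2 + 2k3 + k4): u = 0.8000, v = 0.6500, du/dtau = -1.0000, dv/dtau = -0.5000
step 3:
  k1: at (u, v) = (0.800000, 0.650000), (du/dtau, dv/dtau) = (-1.000000, -0.500000); Gamma_uuu = 0.000000, Gamma_uuv = 0.000000, Gamma_uvv = 0.000000, Gamma_vuu = 0.000000, Gamma_vuv = 0.000000, Gamma_vvv = 0.000000; k1 = (-1.000000, -0.500000, 0.000000, 0.000000)
  k2: at (u, v) = (0.750000, 0.625000), (du/dtau, dv/dtau) = (-1.000000, -0.500000); Gamma_uuu = 0.000000, Gamma_uuv = 0.000000, Gamma_uvv = 0.000000, Gamma_vuu = 0.000000, Gamma_vuv = 0.000000, Gamma_vvv = 0.000000; k2 = (-1.000000, -0.500000, 0.000000, 0.000000)
  k3: at (u, v) = (0.750000, 0.625000), (du/dtau, dv/dtau) = (-1.000000, -0.500000); Gamma_uuu = 0.000000, Gamma_uuv = 0.000000, Gamma_uvv = 0.000000, Gamma_vuu = 0.000000, Gamma_vuv = 0.000000, Gamma_vvv = 0.000000; k3 = (-1.000000, -0.500000, 0.000000, 0.000000)
  k4: at (u, v) = (0.700000, 0.600000), (du/dtau, dv/dtau) = (-1.000000, -0.500000); Gamma_uuu = 0.000000, Gamma_uuv = 0.000000, Gamma_uvv = 0.000000, Gamma_vuu = 0.000000, Gamma_vuv = 0.000000, Gamma_vvv = 0.000000; k4 = (-1.000000, -0.500000, 0.000000, 0.000000)
  Y <- Y + (h/6)(k1 + 2k2 + 2k3 + k4): u = 0.7000, v = 0.6000, du/dtau = -1.0000, dv/dtau = -0.5000


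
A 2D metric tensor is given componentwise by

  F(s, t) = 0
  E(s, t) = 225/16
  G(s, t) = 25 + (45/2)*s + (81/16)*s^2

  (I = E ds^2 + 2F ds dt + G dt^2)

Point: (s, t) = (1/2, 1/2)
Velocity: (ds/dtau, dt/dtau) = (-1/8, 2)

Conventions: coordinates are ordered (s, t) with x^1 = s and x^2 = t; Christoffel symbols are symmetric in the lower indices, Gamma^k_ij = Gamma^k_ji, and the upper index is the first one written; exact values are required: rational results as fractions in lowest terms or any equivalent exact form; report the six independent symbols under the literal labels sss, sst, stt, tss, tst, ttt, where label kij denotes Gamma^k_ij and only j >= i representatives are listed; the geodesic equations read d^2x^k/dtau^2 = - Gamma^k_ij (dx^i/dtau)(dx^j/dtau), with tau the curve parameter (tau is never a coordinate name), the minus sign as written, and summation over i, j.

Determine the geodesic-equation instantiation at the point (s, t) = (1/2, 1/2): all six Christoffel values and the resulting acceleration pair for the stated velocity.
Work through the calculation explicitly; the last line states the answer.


E = 225/16, F = 0, G = 2401/64 at the point
E_s = 0, E_t = 0, F_s = 0, F_t = 0, G_s = 441/16, G_t = 0
EG - F^2 = 540225/1024;  g^inv = (1024/540225) * [[2401/64, 0], [0, 225/16]]
first-kind symbols [ij,l] = (1/2)(d_i g_jl + d_j g_il - d_l g_ij): [ss,s] = E_s/2 = 0, [ss,t] = F_s - E_t/2 = 0, [st,s] = E_t/2 = 0, [st,t] = G_s/2 = 441/32, [tt,s] = F_t - G_s/2 = -441/32, [tt,t] = G_t/2 = 0
Gamma^s_ij = (G*[ij,s] - F*[ij,t])/(EG - F^2), Gamma^t_ij = (E*[ij,t] - F*[ij,s])/(EG - F^2)
Gamma_sss = 0, Gamma_sst = 0, Gamma_stt = -49/50, Gamma_tss = 0, Gamma_tst = 18/49, Gamma_ttt = 0
d^2s/dtau^2 = -(Gamma_sss*(-1/8)^2 + 2*Gamma_sst*(-1/8)*(2) + Gamma_stt*(2)^2) = 98/25
d^2t/dtau^2 = -(Gamma_tss*(-1/8)^2 + 2*Gamma_tst*(-1/8)*(2) + Gamma_ttt*(2)^2) = 9/49

Answer: Gamma_sss = 0, Gamma_sst = 0, Gamma_stt = -49/50, Gamma_tss = 0, Gamma_tst = 18/49, Gamma_ttt = 0; accelerations (d^2s/dtau^2, d^2t/dtau^2) = (98/25, 9/49)


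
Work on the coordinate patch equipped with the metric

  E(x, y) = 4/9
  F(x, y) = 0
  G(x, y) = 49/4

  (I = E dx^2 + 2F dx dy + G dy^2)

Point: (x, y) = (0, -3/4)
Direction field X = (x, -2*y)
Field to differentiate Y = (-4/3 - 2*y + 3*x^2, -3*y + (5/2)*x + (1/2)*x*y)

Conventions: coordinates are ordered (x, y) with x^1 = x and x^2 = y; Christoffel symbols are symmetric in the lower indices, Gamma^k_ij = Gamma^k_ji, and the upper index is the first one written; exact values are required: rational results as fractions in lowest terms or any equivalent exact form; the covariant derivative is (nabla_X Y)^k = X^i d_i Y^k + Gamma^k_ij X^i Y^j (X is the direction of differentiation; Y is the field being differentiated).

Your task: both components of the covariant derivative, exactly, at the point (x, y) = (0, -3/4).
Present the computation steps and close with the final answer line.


E = 4/9, F = 0, G = 49/4 at the point
E_x = 0, E_y = 0, F_x = 0, F_y = 0, G_x = 0, G_y = 0
EG - F^2 = 49/9;  g^inv = (9/49) * [[49/4, 0], [0, 4/9]]
first-kind symbols [ij,l] = (1/2)(d_i g_jl + d_j g_il - d_l g_ij): [xx,x] = E_x/2 = 0, [xx,y] = F_x - E_y/2 = 0, [xy,x] = E_y/2 = 0, [xy,y] = G_x/2 = 0, [yy,x] = F_y - G_x/2 = 0, [yy,y] = G_y/2 = 0
Gamma^x_ij = (G*[ij,x] - F*[ij,y])/(EG - F^2), Gamma^y_ij = (E*[ij,y] - F*[ij,x])/(EG - F^2)
Gamma_xxx = 0, Gamma_xxy = 0, Gamma_xyy = 0, Gamma_yxx = 0, Gamma_yxy = 0, Gamma_yyy = 0
X = (0, 3/2), Y = (1/6, 9/4) at the point

Answer: (nabla_X Y)^x = -3, (nabla_X Y)^y = -9/2


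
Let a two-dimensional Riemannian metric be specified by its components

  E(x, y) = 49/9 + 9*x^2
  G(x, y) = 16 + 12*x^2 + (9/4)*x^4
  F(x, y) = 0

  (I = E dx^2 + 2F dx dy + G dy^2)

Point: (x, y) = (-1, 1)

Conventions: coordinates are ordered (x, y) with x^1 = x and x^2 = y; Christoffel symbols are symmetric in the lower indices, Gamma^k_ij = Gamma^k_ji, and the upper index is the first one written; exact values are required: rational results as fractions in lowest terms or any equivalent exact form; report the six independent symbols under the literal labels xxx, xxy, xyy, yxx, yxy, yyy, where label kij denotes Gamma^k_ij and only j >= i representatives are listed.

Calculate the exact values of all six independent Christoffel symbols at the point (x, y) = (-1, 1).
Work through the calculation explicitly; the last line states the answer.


E = 130/9, F = 0, G = 121/4 at the point
E_x = -18, E_y = 0, F_x = 0, F_y = 0, G_x = -33, G_y = 0
EG - F^2 = 7865/18;  g^inv = (18/7865) * [[121/4, 0], [0, 130/9]]
first-kind symbols [ij,l] = (1/2)(d_i g_jl + d_j g_il - d_l g_ij): [xx,x] = E_x/2 = -9, [xx,y] = F_x - E_y/2 = 0, [xy,x] = E_y/2 = 0, [xy,y] = G_x/2 = -33/2, [yy,x] = F_y - G_x/2 = 33/2, [yy,y] = G_y/2 = 0
Gamma^x_ij = (G*[ij,x] - F*[ij,y])/(EG - F^2), Gamma^y_ij = (E*[ij,y] - F*[ij,x])/(EG - F^2)

Answer: Gamma_xxx = -81/130, Gamma_xxy = 0, Gamma_xyy = 297/260, Gamma_yxx = 0, Gamma_yxy = -6/11, Gamma_yyy = 0


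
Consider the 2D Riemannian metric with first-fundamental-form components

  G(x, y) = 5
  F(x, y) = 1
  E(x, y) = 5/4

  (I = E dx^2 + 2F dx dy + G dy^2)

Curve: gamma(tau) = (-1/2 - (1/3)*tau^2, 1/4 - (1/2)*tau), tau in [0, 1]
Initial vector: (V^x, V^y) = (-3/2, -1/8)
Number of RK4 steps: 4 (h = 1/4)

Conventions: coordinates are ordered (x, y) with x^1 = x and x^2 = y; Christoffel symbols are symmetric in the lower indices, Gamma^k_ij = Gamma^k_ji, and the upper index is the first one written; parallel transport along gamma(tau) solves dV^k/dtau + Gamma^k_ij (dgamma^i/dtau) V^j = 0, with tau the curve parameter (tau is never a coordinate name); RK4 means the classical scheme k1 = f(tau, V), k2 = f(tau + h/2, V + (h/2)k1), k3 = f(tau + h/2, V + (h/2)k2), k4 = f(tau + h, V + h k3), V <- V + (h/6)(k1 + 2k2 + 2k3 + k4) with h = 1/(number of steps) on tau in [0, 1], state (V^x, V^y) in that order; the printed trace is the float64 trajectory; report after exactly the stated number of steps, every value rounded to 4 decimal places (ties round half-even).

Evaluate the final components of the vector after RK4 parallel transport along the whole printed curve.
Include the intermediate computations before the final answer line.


gamma'(tau) = (-(2/3)*tau, -1/2); f(tau, V)^k = -Gamma^k_ij(gamma(tau)) gamma'^i(tau) V^j; h = 1/4; intermediate values shown to 6 dp
curve data and Christoffel symbols at the stage parameters:
  tau = 0.000000: gamma = (-0.500000, 0.250000), gamma' = (0.000000, -0.500000); Gamma_xxx = 0.000000, Gamma_xxy = 0.000000, Gamma_xyy = 0.000000, Gamma_yxx = 0.000000, Gamma_yxy = 0.000000, Gamma_yyy = 0.000000
  tau = 0.125000: gamma = (-0.505208, 0.187500), gamma' = (-0.083333, -0.500000); Gamma_xxx = 0.000000, Gamma_xxy = 0.000000, Gamma_xyy = 0.000000, Gamma_yxx = 0.000000, Gamma_yxy = 0.000000, Gamma_yyy = 0.000000
  tau = 0.250000: gamma = (-0.520833, 0.125000), gamma' = (-0.166667, -0.500000); Gamma_xxx = 0.000000, Gamma_xxy = 0.000000, Gamma_xyy = 0.000000, Gamma_yxx = 0.000000, Gamma_yxy = 0.000000, Gamma_yyy = 0.000000
  tau = 0.375000: gamma = (-0.546875, 0.062500), gamma' = (-0.250000, -0.500000); Gamma_xxx = 0.000000, Gamma_xxy = 0.000000, Gamma_xyy = 0.000000, Gamma_yxx = 0.000000, Gamma_yxy = 0.000000, Gamma_yyy = 0.000000
  tau = 0.500000: gamma = (-0.583333, 0.000000), gamma' = (-0.333333, -0.500000); Gamma_xxx = 0.000000, Gamma_xxy = 0.000000, Gamma_xyy = 0.000000, Gamma_yxx = 0.000000, Gamma_yxy = 0.000000, Gamma_yyy = 0.000000
  tau = 0.625000: gamma = (-0.630208, -0.062500), gamma' = (-0.416667, -0.500000); Gamma_xxx = 0.000000, Gamma_xxy = 0.000000, Gamma_xyy = 0.000000, Gamma_yxx = 0.000000, Gamma_yxy = 0.000000, Gamma_yyy = 0.000000
  tau = 0.750000: gamma = (-0.687500, -0.125000), gamma' = (-0.500000, -0.500000); Gamma_xxx = 0.000000, Gamma_xxy = 0.000000, Gamma_xyy = 0.000000, Gamma_yxx = 0.000000, Gamma_yxy = 0.000000, Gamma_yyy = 0.000000
  tau = 0.875000: gamma = (-0.755208, -0.187500), gamma' = (-0.583333, -0.500000); Gamma_xxx = 0.000000, Gamma_xxy = 0.000000, Gamma_xyy = 0.000000, Gamma_yxx = 0.000000, Gamma_yxy = 0.000000, Gamma_yyy = 0.000000
  tau = 1.000000: gamma = (-0.833333, -0.250000), gamma' = (-0.666667, -0.500000); Gamma_xxx = 0.000000, Gamma_xxy = 0.000000, Gamma_xyy = 0.000000, Gamma_yxx = 0.000000, Gamma_yxy = 0.000000, Gamma_yyy = 0.000000
step 0: V^x = -1.5000, V^y = -0.1250
step 1: k1 = (0.000000, 0.000000), k2 = (0.000000, 0.000000), k3 = (0.000000, 0.000000), k4 = (0.000000, 0.000000); V <- V + (h/6)(k1 + 2k2 + 2k3 + k4): V^x = -1.5000, V^y = -0.1250
step 2: k1 = (0.000000, 0.000000), k2 = (0.000000, 0.000000), k3 = (0.000000, 0.000000), k4 = (0.000000, 0.000000); V <- V + (h/6)(k1 + 2k2 + 2k3 + k4): V^x = -1.5000, V^y = -0.1250
step 3: k1 = (0.000000, 0.000000), k2 = (0.000000, 0.000000), k3 = (0.000000, 0.000000), k4 = (0.000000, 0.000000); V <- V + (h/6)(k1 + 2k2 + 2k3 + k4): V^x = -1.5000, V^y = -0.1250
step 4: k1 = (0.000000, 0.000000), k2 = (0.000000, 0.000000), k3 = (0.000000, 0.000000), k4 = (0.000000, 0.000000); V <- V + (h/6)(k1 + 2k2 + 2k3 + k4): V^x = -1.5000, V^y = -0.1250

Answer: V^x = -1.5000, V^y = -0.1250


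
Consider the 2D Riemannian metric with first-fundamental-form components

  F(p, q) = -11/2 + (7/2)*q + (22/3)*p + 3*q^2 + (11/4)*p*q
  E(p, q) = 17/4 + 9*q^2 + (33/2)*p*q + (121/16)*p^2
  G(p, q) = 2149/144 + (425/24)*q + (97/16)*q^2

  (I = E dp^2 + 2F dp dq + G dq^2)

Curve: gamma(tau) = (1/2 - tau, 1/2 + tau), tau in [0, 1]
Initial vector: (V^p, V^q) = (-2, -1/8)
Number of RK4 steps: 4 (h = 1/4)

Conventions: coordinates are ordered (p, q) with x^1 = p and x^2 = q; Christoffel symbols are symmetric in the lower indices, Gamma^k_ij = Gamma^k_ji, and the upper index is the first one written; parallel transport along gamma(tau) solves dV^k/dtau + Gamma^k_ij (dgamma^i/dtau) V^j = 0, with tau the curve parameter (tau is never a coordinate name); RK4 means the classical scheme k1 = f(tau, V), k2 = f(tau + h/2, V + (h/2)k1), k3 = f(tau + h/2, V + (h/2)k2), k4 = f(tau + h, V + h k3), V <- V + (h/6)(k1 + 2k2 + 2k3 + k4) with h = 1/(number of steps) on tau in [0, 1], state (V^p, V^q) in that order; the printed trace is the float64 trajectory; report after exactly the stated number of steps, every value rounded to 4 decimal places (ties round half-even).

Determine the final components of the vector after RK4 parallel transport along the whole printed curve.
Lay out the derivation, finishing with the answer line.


gamma'(tau) = (-1, 1); f(tau, V)^k = -Gamma^k_ij(gamma(tau)) gamma'^i(tau) V^j; h = 1/4; intermediate values shown to 6 dp
curve data and Christoffel symbols at the stage parameters:
  tau = 0.000000: gamma = (0.500000, 0.500000), gamma' = (-1.000000, 1.000000); Gamma_ppp = 0.635032, Gamma_ppq = 0.693154, Gamma_pqq = 0.581741, Gamma_qpp = -0.030704, Gamma_qpq = -0.037110, Gamma_qqq = 0.438756
  tau = 0.125000: gamma = (0.375000, 0.625000), gamma' = (-1.000000, 1.000000); Gamma_ppp = 0.631085, Gamma_ppq = 0.689728, Gamma_pqq = 0.610895, Gamma_qpp = -0.016149, Gamma_qpq = -0.030496, Gamma_qqq = 0.418810
  tau = 0.250000: gamma = (0.250000, 0.750000), gamma' = (-1.000000, 1.000000); Gamma_ppp = 0.627652, Gamma_ppq = 0.686533, Gamma_pqq = 0.638441, Gamma_qpp = -0.004607, Gamma_qpq = -0.025222, Gamma_qqq = 0.400427
  tau = 0.375000: gamma = (0.125000, 0.875000), gamma' = (-1.000000, 1.000000); Gamma_ppp = 0.624575, Gamma_ppq = 0.683498, Gamma_pqq = 0.664514, Gamma_qpp = 0.004586, Gamma_qpq = -0.020993, Gamma_qqq = 0.383437
  tau = 0.500000: gamma = (0.000000, 1.000000), gamma' = (-1.000000, 1.000000); Gamma_ppp = 0.621741, Gamma_ppq = 0.680573, Gamma_pqq = 0.689231, Gamma_qpp = 0.011929, Gamma_qpq = -0.017588, Gamma_qqq = 0.367687
  tau = 0.625000: gamma = (-0.125000, 1.125000), gamma' = (-1.000000, 1.000000); Gamma_ppp = 0.619070, Gamma_ppq = 0.677723, Gamma_pqq = 0.712697, Gamma_qpp = 0.017804, Gamma_qpq = -0.014840, Gamma_qqq = 0.353047
  tau = 0.750000: gamma = (-0.250000, 1.250000), gamma' = (-1.000000, 1.000000); Gamma_ppp = 0.616506, Gamma_ppq = 0.674924, Gamma_pqq = 0.735003, Gamma_qpp = 0.022503, Gamma_qpq = -0.012616, Gamma_qqq = 0.339403
  tau = 0.875000: gamma = (-0.375000, 1.375000), gamma' = (-1.000000, 1.000000); Gamma_ppp = 0.614008, Gamma_ppq = 0.672157, Gamma_pqq = 0.756229, Gamma_qpp = 0.026255, Gamma_qpq = -0.010816, Gamma_qqq = 0.326656
  tau = 1.000000: gamma = (-0.500000, 1.500000), gamma' = (-1.000000, 1.000000); Gamma_ppp = 0.611547, Gamma_ppq = 0.669411, Gamma_pqq = 0.776448, Gamma_qpp = 0.029240, Gamma_qpq = -0.009360, Gamma_qqq = 0.314719
step 0: V^p = -2.0000, V^q = -0.1250
step 1: k1 = (0.102316, 0.046671), k2 = (0.107142, 0.025032), k3 = (0.106894, 0.026256), k4 = (0.110492, 0.009734); V <- V + (h/6)(k1 + 2k2 + 2k3 + k4): V^p = -1.9733, V^q = -0.1184
step 2: k1 = (0.110496, 0.009708), k2 = (0.113233, -0.002737), k3 = (0.113184, -0.002099), k4 = (0.115457, -0.011602); V <- V + (h/6)(k1 + 2k2 + 2k3 + k4): V^p = -1.9450, V^q = -0.1189
step 3: k1 = (0.115457, -0.011619), k2 = (0.117442, -0.018760), k3 = (0.117458, -0.018424), k4 = (0.119326, -0.023814); V <- V + (h/6)(k1 + 2k2 + 2k3 + k4): V^p = -1.9157, V^q = -0.1234
step 4: k1 = (0.119324, -0.023825), k2 = (0.121155, -0.027803), k3 = (0.121184, -0.027627), k4 = (0.123046, -0.030536); V <- V + (h/6)(k1 + 2k2 + 2k3 + k4): V^p = -1.8854, V^q = -0.1303

Answer: V^p = -1.8854, V^q = -0.1303


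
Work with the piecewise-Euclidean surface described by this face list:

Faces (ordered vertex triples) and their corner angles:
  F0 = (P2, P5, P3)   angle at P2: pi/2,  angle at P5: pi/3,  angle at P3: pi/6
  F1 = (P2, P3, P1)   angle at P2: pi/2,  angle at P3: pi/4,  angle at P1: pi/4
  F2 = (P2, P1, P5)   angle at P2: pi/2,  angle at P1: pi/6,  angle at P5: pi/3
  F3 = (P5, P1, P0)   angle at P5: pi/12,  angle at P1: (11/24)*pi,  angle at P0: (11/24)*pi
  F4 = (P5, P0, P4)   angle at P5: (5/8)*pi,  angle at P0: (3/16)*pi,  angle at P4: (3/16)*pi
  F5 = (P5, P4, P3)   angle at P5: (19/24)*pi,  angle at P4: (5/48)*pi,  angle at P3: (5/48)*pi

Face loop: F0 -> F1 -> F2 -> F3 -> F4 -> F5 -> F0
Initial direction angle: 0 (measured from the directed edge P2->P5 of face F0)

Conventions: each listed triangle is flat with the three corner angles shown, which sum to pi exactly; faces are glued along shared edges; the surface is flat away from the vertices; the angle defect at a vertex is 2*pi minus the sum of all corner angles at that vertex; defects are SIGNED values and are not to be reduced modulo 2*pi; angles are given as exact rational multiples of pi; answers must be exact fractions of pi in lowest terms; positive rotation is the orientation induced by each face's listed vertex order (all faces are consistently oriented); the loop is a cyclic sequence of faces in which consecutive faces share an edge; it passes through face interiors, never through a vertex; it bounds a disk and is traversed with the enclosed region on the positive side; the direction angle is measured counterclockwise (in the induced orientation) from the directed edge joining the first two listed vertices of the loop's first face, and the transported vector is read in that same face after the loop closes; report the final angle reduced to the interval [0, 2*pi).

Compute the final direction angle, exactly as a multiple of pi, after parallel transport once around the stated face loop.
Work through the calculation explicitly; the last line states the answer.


enclosed vertex P2: corner angles sum to (3/2)*pi, defect = 2*pi - (3/2)*pi = pi/2
enclosed vertex P5: corner angles sum to (13/6)*pi, defect = 2*pi - (13/6)*pi = -pi/6
the rotation equals the total enclosed defect, so the final angle is initial + defects (mod 2*pi)
final angle = 0 + pi/3 = pi/3 (mod 2*pi)

Answer: final direction angle = pi/3


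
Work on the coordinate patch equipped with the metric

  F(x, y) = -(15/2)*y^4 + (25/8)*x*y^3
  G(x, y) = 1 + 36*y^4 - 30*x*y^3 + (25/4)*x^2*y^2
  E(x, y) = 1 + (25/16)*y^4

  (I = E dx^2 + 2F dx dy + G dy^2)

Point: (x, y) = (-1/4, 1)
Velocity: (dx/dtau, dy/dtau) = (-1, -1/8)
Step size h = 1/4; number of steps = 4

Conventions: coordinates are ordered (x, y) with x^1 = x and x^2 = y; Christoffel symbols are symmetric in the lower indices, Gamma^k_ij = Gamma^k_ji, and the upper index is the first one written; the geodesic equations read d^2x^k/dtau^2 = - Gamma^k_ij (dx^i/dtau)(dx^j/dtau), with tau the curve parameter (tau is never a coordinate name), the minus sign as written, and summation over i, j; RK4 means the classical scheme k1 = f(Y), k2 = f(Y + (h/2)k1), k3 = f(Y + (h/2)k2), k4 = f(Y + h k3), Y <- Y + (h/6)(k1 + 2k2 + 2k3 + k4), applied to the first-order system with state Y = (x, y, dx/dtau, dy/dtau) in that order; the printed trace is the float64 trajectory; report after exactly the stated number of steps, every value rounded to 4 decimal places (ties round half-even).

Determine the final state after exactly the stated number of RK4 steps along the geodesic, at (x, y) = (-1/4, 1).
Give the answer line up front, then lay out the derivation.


Answer: x = -1.2543, y = 0.9004, dx/dtau = -1.0074, dy/dtau = -0.0788

f(Y) = (dx/dtau, dy/dtau, -Gamma^x_ij Y'^i Y'^j, -Gamma^y_ij Y'^i Y'^j) with the Gammas evaluated at the stage position; h = 0.250000; intermediate values shown to 6 dp
step 0: x = -0.2500, y = 1.0000, dx/dtau = -1.0000, dy/dtau = -0.1250
step 1:
  k1: at (x, y) = (-0.250000, 1.000000), (dx/dtau, dy/dtau) = (-1.000000, -0.125000); Gamma_xxx = 0.000000, Gamma_xxy = 0.067272, Gamma_xyy = -0.339724, Gamma_yxx = 0.000000, Gamma_yxy = -0.356542, Gamma_yyy = 1.800538; k1 = (-1.000000, -0.125000, -0.011510, 0.061002)
  k2: at (x, y) = (-0.375000, 0.984375), (dx/dtau, dy/dtau) = (-1.001439, -0.117375); Gamma_xxx = 0.000000, Gamma_xxy = 0.062292, Gamma_xyy = -0.322733, Gamma_yxx = 0.000000, Gamma_yxy = -0.346463, Gamma_yyy = 1.795009; k2 = (-1.001439, -0.117375, -0.010198, 0.056720)
  k3: at (x, y) = (-0.375180, 0.985328), (dx/dtau, dy/dtau) = (-1.001275, -0.117910); Gamma_xxx = 0.000000, Gamma_xxy = 0.062245, Gamma_xyy = -0.322476, Gamma_yxx = 0.000000, Gamma_yxy = -0.346177, Gamma_yyy = 1.793460; k3 = (-1.001275, -0.117910, -0.010214, 0.056805)
  k4: at (x, y) = (-0.500319, 0.970522), (dx/dtau, dy/dtau) = (-1.002553, -0.110799); Gamma_xxx = 0.000000, Gamma_xxy = 0.057688, Gamma_xyy = -0.306641, Gamma_yxx = 0.000000, Gamma_yxy = -0.336380, Gamma_yyy = 1.788034; k4 = (-1.002553, -0.110799, -0.009052, 0.052781)
  Y <- Y + (h/6)(k1 + 2k2 + 2k3 + k4): x = -0.5003, y = 0.9706, dx/dtau = -1.0026, dy/dtau = -0.1108
step 2:
  k1: at (x, y) = (-0.500333, 0.970568), (dx/dtau, dy/dtau) = (-1.002558, -0.110799); Gamma_xxx = 0.000000, Gamma_xxy = 0.057686, Gamma_xyy = -0.306629, Gamma_yxx = 0.000000, Gamma_yxy = -0.336367, Gamma_yyy = 1.787959; k1 = (-1.002558, -0.110799, -0.009051, 0.052779)
  k2: at (x, y) = (-0.625652, 0.956718), (dx/dtau, dy/dtau) = (-1.003689, -0.104201); Gamma_xxx = 0.000000, Gamma_xxy = 0.053505, Gamma_xyy = -0.291816, Gamma_yxx = 0.000000, Gamma_yxy = -0.326806, Gamma_yyy = 1.782384; k2 = (-1.003689, -0.104201, -0.008023, 0.049005)
  k3: at (x, y) = (-0.625794, 0.957543), (dx/dtau, dy/dtau) = (-1.003561, -0.104673); Gamma_xxx = 0.000000, Gamma_xxy = 0.053477, Gamma_xyy = -0.291637, Gamma_yxx = 0.000000, Gamma_yxy = -0.326587, Gamma_yyy = 1.781054; k3 = (-1.003561, -0.104673, -0.008040, 0.049099)
  k4: at (x, y) = (-0.751223, 0.944400), (dx/dtau, dy/dtau) = (-1.004568, -0.098524); Gamma_xxx = 0.000000, Gamma_xxy = 0.049656, Gamma_xyy = -0.277849, Gamma_yxx = 0.000000, Gamma_yxy = -0.317348, Gamma_yyy = 1.775705; k4 = (-1.004568, -0.098524, -0.007132, 0.045582)
  Y <- Y + (h/6)(k1 + 2k2 + 2k3 + k4): x = -0.7512, y = 0.9444, dx/dtau = -1.0046, dy/dtau = -0.0985
step 3:
  k1: at (x, y) = (-0.751234, 0.944440), (dx/dtau, dy/dtau) = (-1.004571, -0.098525); Gamma_xxx = 0.000000, Gamma_xxy = 0.049655, Gamma_xyy = -0.277841, Gamma_yxx = 0.000000, Gamma_yxy = -0.317338, Gamma_yyy = 1.775640; k1 = (-1.004571, -0.098525, -0.007132, 0.045581)
  k2: at (x, y) = (-0.876805, 0.932124), (dx/dtau, dy/dtau) = (-1.005462, -0.092827); Gamma_xxx = 0.000000, Gamma_xxy = 0.046155, Gamma_xyy = -0.264960, Gamma_yxx = 0.000000, Gamma_yxy = -0.308376, Gamma_yyy = 1.770278; k2 = (-1.005462, -0.092827, -0.006333, 0.042310)
  k3: at (x, y) = (-0.876916, 0.932837), (dx/dtau, dy/dtau) = (-1.005362, -0.093236); Gamma_xxx = 0.000000, Gamma_xxy = 0.046138, Gamma_xyy = -0.264836, Gamma_yxx = 0.000000, Gamma_yxy = -0.308208, Gamma_yyy = 1.769132; k3 = (-1.005362, -0.093236, -0.006347, 0.042401)
  k4: at (x, y) = (-1.002574, 0.921131), (dx/dtau, dy/dtau) = (-1.006157, -0.087925); Gamma_xxx = 0.000000, Gamma_xxy = 0.042940, Gamma_xyy = -0.252846, Gamma_yxx = 0.000000, Gamma_yxy = -0.299582, Gamma_yyy = 1.764062; k4 = (-1.006157, -0.087925, -0.005643, 0.039368)
  Y <- Y + (h/6)(k1 + 2k2 + 2k3 + k4): x = -1.0026, y = 0.9212, dx/dtau = -1.0062, dy/dtau = -0.0879
step 4:
  k1: at (x, y) = (-1.002583, 0.921166), (dx/dtau, dy/dtau) = (-1.006160, -0.087926); Gamma_xxx = 0.000000, Gamma_xxy = 0.042939, Gamma_xyy = -0.252840, Gamma_yxx = 0.000000, Gamma_yxy = -0.299574, Gamma_yyy = 1.764005; k1 = (-1.006160, -0.087926, -0.005643, 0.039368)
  k2: at (x, y) = (-1.128353, 0.910175), (dx/dtau, dy/dtau) = (-1.006865, -0.083005); Gamma_xxx = 0.000000, Gamma_xxy = 0.040009, Gamma_xyy = -0.241641, Gamma_yxx = 0.000000, Gamma_yxy = -0.291240, Gamma_yyy = 1.759006; k2 = (-1.006865, -0.083005, -0.005023, 0.036561)
  k3: at (x, y) = (-1.128441, 0.910790), (dx/dtau, dy/dtau) = (-1.006787, -0.083356); Gamma_xxx = 0.000000, Gamma_xxy = 0.039999, Gamma_xyy = -0.241554, Gamma_yxx = 0.000000, Gamma_yxy = -0.291112, Gamma_yyy = 1.758016; k3 = (-1.006787, -0.083356, -0.005035, 0.036646)
  k4: at (x, y) = (-1.254279, 0.900327), (dx/dtau, dy/dtau) = (-1.007418, -0.078765); Gamma_xxx = 0.000000, Gamma_xxy = 0.037319, Gamma_xyy = -0.231119, Gamma_yxx = 0.000000, Gamma_yxy = -0.283109, Gamma_yyy = 1.753336; k4 = (-1.007418, -0.078765, -0.004489, 0.034051)
  Y <- Y + (h/6)(k1 + 2k2 + 2k3 + k4): x = -1.2543, y = 0.9004, dx/dtau = -1.0074, dy/dtau = -0.0788


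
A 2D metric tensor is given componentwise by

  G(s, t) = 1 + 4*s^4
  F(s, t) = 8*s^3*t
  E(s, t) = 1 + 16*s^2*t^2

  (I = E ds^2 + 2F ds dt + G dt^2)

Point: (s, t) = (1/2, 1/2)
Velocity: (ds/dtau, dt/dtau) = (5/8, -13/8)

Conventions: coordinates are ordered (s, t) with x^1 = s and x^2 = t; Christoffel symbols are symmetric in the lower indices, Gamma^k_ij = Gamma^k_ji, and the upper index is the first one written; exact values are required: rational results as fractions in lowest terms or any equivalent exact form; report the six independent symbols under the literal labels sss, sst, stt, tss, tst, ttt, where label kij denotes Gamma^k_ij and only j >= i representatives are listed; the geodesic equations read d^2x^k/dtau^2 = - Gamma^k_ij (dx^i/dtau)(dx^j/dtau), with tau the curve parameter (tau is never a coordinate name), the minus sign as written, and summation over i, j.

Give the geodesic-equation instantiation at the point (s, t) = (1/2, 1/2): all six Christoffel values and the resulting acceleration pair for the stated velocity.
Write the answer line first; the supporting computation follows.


Answer: Gamma_sss = 8/9, Gamma_sst = 8/9, Gamma_stt = 0, Gamma_tss = 4/9, Gamma_tst = 4/9, Gamma_ttt = 0; accelerations (d^2s/dtau^2, d^2t/dtau^2) = (35/24, 35/48)

E = 2, F = 1/2, G = 5/4 at the point
E_s = 4, E_t = 4, F_s = 3, F_t = 1, G_s = 2, G_t = 0
EG - F^2 = 9/4;  g^inv = (4/9) * [[5/4, -1/2], [-1/2, 2]]
first-kind symbols [ij,l] = (1/2)(d_i g_jl + d_j g_il - d_l g_ij): [ss,s] = E_s/2 = 2, [ss,t] = F_s - E_t/2 = 1, [st,s] = E_t/2 = 2, [st,t] = G_s/2 = 1, [tt,s] = F_t - G_s/2 = 0, [tt,t] = G_t/2 = 0
Gamma^s_ij = (G*[ij,s] - F*[ij,t])/(EG - F^2), Gamma^t_ij = (E*[ij,t] - F*[ij,s])/(EG - F^2)
Gamma_sss = 8/9, Gamma_sst = 8/9, Gamma_stt = 0, Gamma_tss = 4/9, Gamma_tst = 4/9, Gamma_ttt = 0
d^2s/dtau^2 = -(Gamma_sss*(5/8)^2 + 2*Gamma_sst*(5/8)*(-13/8) + Gamma_stt*(-13/8)^2) = 35/24
d^2t/dtau^2 = -(Gamma_tss*(5/8)^2 + 2*Gamma_tst*(5/8)*(-13/8) + Gamma_ttt*(-13/8)^2) = 35/48


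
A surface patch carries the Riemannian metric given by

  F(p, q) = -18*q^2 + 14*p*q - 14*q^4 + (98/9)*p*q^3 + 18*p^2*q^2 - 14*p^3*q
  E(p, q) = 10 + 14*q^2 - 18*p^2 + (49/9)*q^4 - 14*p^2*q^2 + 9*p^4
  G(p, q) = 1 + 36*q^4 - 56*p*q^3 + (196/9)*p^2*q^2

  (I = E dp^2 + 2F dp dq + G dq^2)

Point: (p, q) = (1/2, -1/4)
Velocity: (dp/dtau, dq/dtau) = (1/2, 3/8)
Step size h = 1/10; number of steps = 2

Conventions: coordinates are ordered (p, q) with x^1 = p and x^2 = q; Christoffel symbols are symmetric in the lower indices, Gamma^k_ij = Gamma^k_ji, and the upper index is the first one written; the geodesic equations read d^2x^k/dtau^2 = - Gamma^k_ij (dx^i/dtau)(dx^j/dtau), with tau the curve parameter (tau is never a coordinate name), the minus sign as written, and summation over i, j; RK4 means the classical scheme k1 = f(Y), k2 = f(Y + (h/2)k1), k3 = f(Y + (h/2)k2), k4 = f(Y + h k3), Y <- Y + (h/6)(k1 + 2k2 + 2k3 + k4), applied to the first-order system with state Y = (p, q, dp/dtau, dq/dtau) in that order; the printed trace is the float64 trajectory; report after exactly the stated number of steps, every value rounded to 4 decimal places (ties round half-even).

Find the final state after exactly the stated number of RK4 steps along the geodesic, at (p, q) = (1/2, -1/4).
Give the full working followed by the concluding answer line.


f(Y) = (dp/dtau, dq/dtau, -Gamma^p_ij Y'^i Y'^j, -Gamma^q_ij Y'^i Y'^j) with the Gammas evaluated at the stage position; h = 0.100000; intermediate values shown to 6 dp
step 0: p = 0.5000, q = -0.2500, dp/dtau = 0.5000, dq/dtau = 0.3750
step 1:
  k1: at (p, q) = (0.500000, -0.250000), (dp/dtau, dq/dtau) = (0.500000, 0.375000); Gamma_ppp = -0.938509, Gamma_ppq = -0.364976, Gamma_pqq = 1.668461, Gamma_qpp = 0.375404, Gamma_qpq = 0.145990, Gamma_qqq = -0.667385; k1 = (0.500000, 0.375000, 0.136866, -0.054746)
  k2: at (p, q) = (0.525000, -0.231250), (dp/dtau, dq/dtau) = (0.506843, 0.372263); Gamma_ppp = -1.024126, Gamma_ppq = -0.350858, Gamma_pqq = 1.698748, Gamma_qpp = 0.395505, Gamma_qpq = 0.135497, Gamma_qqq = -0.656035; k2 = (0.506843, 0.372263, 0.160075, -0.061819)
  k3: at (p, q) = (0.525342, -0.231387), (dp/dtau, dq/dtau) = (0.508004, 0.371909); Gamma_ppp = -1.024719, Gamma_ppq = -0.351040, Gamma_pqq = 1.699678, Gamma_qpp = 0.396378, Gamma_qpq = 0.135788, Gamma_qqq = -0.657463; k3 = (0.508004, 0.371909, 0.161999, -0.062664)
  k4: at (p, q) = (0.550800, -0.212809), (dp/dtau, dq/dtau) = (0.516200, 0.368734); Gamma_ppp = -1.117880, Gamma_ppq = -0.335928, Gamma_pqq = 1.733279, Gamma_qpp = 0.416867, Gamma_qpq = 0.125271, Gamma_qqq = -0.646354; k4 = (0.516200, 0.368734, 0.190090, -0.070886)
  Y <- Y + (h/6)(k1 + 2k2 + 2k3 + k4): p = 0.5508, q = -0.2128, dp/dtau = 0.5162, dq/dtau = 0.3688
step 2:
  k1: at (p, q) = (0.550765, -0.212799), (dp/dtau, dq/dtau) = (0.516185, 0.368757); Gamma_ppp = -1.117807, Gamma_ppq = -0.335912, Gamma_pqq = 1.733178, Gamma_qpp = 0.416774, Gamma_qpq = 0.125245, Gamma_qqq = -0.646216; k1 = (0.516185, 0.368757, 0.190035, -0.070855)
  k2: at (p, q) = (0.576574, -0.194361), (dp/dtau, dq/dtau) = (0.525687, 0.365214); Gamma_ppp = -1.219029, Gamma_ppq = -0.319612, Gamma_pqq = 1.769994, Gamma_qpp = 0.437055, Gamma_qpq = 0.114590, Gamma_qqq = -0.634591; k2 = (0.525687, 0.365214, 0.223514, -0.080136)
  k3: at (p, q) = (0.577049, -0.194538), (dp/dtau, dq/dtau) = (0.527361, 0.364750); Gamma_ppp = -1.220035, Gamma_ppq = -0.319904, Gamma_pqq = 1.771527, Gamma_qpp = 0.438498, Gamma_qpq = 0.114978, Gamma_qqq = -0.636712; k3 = (0.527361, 0.364750, 0.226685, -0.081474)
  k4: at (p, q) = (0.603501, -0.176324), (dp/dtau, dq/dtau) = (0.538854, 0.360609); Gamma_ppp = -1.330920, Gamma_ppq = -0.302441, Gamma_pqq = 1.812865, Gamma_qpp = 0.459208, Gamma_qpq = 0.104351, Gamma_qqq = -0.625494; k4 = (0.538854, 0.360609, 0.268245, -0.092553)
  Y <- Y + (h/6)(k1 + 2k2 + 2k3 + k4): p = 0.6035, q = -0.1763, dp/dtau = 0.5388, dq/dtau = 0.3606

Answer: p = 0.6035, q = -0.1763, dp/dtau = 0.5388, dq/dtau = 0.3606
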